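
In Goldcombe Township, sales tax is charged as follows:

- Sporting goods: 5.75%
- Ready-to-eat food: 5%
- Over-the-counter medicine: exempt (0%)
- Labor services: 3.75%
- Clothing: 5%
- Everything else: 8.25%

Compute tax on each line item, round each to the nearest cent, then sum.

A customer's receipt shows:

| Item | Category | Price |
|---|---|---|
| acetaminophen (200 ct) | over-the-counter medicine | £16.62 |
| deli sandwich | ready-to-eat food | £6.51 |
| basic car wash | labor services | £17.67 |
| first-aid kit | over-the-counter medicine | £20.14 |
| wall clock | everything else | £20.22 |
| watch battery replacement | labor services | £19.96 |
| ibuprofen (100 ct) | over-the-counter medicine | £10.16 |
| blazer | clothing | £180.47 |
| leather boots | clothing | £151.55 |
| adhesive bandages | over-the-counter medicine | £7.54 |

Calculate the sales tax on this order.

Acetaminophen (200 ct) £16.62: over-the-counter medicine → 0% → £0.00
Deli sandwich £6.51: ready-to-eat food → 5% → £0.33
Basic car wash £17.67: labor services → 3.75% → £0.66
First-aid kit £20.14: over-the-counter medicine → 0% → £0.00
Wall clock £20.22: everything else → 8.25% → £1.67
Watch battery replacement £19.96: labor services → 3.75% → £0.75
Ibuprofen (100 ct) £10.16: over-the-counter medicine → 0% → £0.00
Blazer £180.47: clothing → 5% → £9.02
Leather boots £151.55: clothing → 5% → £7.58
Adhesive bandages £7.54: over-the-counter medicine → 0% → £0.00
Total tax = £0.33 + £0.66 + £1.67 + £0.75 + £9.02 + £7.58 = £20.01

£20.01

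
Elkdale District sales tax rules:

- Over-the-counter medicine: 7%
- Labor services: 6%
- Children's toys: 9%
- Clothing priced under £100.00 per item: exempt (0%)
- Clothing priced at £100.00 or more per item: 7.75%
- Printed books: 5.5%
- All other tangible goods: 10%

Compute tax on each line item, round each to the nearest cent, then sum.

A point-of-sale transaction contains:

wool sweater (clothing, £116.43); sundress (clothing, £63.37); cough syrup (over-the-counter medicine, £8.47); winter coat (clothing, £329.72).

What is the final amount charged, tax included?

Wool sweater £116.43: clothing, £100.00 or more → 7.75% → £9.02
Sundress £63.37: clothing, under £100.00 → 0% → £0.00
Cough syrup £8.47: over-the-counter medicine → 7% → £0.59
Winter coat £329.72: clothing, £100.00 or more → 7.75% → £25.55
Subtotal = £517.99; tax = £35.16; total due = £553.15

£553.15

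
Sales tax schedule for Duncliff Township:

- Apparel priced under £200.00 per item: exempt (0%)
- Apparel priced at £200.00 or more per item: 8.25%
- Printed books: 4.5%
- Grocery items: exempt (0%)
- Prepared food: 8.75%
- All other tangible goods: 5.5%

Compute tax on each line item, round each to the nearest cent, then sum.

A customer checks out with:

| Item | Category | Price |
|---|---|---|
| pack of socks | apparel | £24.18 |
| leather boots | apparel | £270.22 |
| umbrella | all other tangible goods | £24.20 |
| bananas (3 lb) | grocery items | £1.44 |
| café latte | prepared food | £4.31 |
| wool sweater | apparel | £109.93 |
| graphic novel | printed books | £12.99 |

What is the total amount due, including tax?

Pack of socks £24.18: apparel, under £200.00 → 0% → £0.00
Leather boots £270.22: apparel, £200.00 or more → 8.25% → £22.29
Umbrella £24.20: all other tangible goods → 5.5% → £1.33
Bananas (3 lb) £1.44: grocery items → 0% → £0.00
Café latte £4.31: prepared food → 8.75% → £0.38
Wool sweater £109.93: apparel, under £200.00 → 0% → £0.00
Graphic novel £12.99: printed books → 4.5% → £0.58
Subtotal = £447.27; tax = £24.58; total due = £471.85

£471.85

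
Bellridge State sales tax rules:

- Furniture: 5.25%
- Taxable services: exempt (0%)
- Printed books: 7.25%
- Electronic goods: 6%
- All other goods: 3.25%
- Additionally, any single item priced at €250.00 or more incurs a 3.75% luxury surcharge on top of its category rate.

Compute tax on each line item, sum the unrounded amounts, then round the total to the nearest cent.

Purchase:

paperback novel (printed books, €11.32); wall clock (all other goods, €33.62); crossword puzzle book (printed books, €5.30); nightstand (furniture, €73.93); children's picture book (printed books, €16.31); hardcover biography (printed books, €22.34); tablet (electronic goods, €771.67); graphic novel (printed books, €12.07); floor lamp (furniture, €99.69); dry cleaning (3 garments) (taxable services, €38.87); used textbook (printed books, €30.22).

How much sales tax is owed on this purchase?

Paperback novel €11.32: printed books → 7.25% → €0.8207
Wall clock €33.62: all other goods → 3.25% → €1.09265
Crossword puzzle book €5.30: printed books → 7.25% → €0.38425
Nightstand €73.93: furniture → 5.25% → €3.881325
Children's picture book €16.31: printed books → 7.25% → €1.182475
Hardcover biography €22.34: printed books → 7.25% → €1.61965
Tablet €771.67: electronic goods → 6% + 3.75% surcharge = 9.75% → €75.237825
Graphic novel €12.07: printed books → 7.25% → €0.875075
Floor lamp €99.69: furniture → 5.25% → €5.233725
Dry cleaning (3 garments) €38.87: taxable services → 0% → €0.00
Used textbook €30.22: printed books → 7.25% → €2.19095
Unrounded tax sum = €92.518625 → €92.52

€92.52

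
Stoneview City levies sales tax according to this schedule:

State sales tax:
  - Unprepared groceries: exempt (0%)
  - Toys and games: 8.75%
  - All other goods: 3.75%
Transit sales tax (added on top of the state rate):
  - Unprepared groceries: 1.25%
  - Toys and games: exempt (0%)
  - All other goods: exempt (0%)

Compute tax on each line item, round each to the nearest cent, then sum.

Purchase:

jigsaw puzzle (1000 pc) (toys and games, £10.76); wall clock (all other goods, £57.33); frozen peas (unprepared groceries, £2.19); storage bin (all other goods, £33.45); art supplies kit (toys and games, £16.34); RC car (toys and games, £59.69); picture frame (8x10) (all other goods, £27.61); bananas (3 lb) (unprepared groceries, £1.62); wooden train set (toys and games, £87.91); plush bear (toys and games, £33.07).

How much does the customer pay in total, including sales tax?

£352.63

Jigsaw puzzle (1000 pc) £10.76: toys and games → 8.75% + 0% transit = 8.75% → £0.94
Wall clock £57.33: all other goods → 3.75% + 0% transit = 3.75% → £2.15
Frozen peas £2.19: unprepared groceries → 0% + 1.25% transit = 1.25% → £0.03
Storage bin £33.45: all other goods → 3.75% + 0% transit = 3.75% → £1.25
Art supplies kit £16.34: toys and games → 8.75% + 0% transit = 8.75% → £1.43
RC car £59.69: toys and games → 8.75% + 0% transit = 8.75% → £5.22
Picture frame (8x10) £27.61: all other goods → 3.75% + 0% transit = 3.75% → £1.04
Bananas (3 lb) £1.62: unprepared groceries → 0% + 1.25% transit = 1.25% → £0.02
Wooden train set £87.91: toys and games → 8.75% + 0% transit = 8.75% → £7.69
Plush bear £33.07: toys and games → 8.75% + 0% transit = 8.75% → £2.89
Subtotal = £329.97; tax = £22.66; total due = £352.63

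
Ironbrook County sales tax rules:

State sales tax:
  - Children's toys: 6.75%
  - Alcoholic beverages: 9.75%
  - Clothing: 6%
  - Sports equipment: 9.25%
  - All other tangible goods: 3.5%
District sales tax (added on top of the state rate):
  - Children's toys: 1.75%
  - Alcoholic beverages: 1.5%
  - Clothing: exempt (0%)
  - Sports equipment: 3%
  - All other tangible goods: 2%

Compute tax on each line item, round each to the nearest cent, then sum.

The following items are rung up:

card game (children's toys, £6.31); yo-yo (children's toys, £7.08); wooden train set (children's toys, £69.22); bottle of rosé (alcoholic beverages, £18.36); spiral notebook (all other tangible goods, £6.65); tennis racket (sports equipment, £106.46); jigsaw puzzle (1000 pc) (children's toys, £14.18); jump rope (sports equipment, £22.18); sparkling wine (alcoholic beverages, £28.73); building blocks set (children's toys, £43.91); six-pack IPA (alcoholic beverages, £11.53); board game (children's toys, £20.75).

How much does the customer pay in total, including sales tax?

£391.81

Card game £6.31: children's toys → 6.75% + 1.75% district = 8.5% → £0.54
Yo-yo £7.08: children's toys → 6.75% + 1.75% district = 8.5% → £0.60
Wooden train set £69.22: children's toys → 6.75% + 1.75% district = 8.5% → £5.88
Bottle of rosé £18.36: alcoholic beverages → 9.75% + 1.5% district = 11.25% → £2.07
Spiral notebook £6.65: all other tangible goods → 3.5% + 2% district = 5.5% → £0.37
Tennis racket £106.46: sports equipment → 9.25% + 3% district = 12.25% → £13.04
Jigsaw puzzle (1000 pc) £14.18: children's toys → 6.75% + 1.75% district = 8.5% → £1.21
Jump rope £22.18: sports equipment → 9.25% + 3% district = 12.25% → £2.72
Sparkling wine £28.73: alcoholic beverages → 9.75% + 1.5% district = 11.25% → £3.23
Building blocks set £43.91: children's toys → 6.75% + 1.75% district = 8.5% → £3.73
Six-pack IPA £11.53: alcoholic beverages → 9.75% + 1.5% district = 11.25% → £1.30
Board game £20.75: children's toys → 6.75% + 1.75% district = 8.5% → £1.76
Subtotal = £355.36; tax = £36.45; total due = £391.81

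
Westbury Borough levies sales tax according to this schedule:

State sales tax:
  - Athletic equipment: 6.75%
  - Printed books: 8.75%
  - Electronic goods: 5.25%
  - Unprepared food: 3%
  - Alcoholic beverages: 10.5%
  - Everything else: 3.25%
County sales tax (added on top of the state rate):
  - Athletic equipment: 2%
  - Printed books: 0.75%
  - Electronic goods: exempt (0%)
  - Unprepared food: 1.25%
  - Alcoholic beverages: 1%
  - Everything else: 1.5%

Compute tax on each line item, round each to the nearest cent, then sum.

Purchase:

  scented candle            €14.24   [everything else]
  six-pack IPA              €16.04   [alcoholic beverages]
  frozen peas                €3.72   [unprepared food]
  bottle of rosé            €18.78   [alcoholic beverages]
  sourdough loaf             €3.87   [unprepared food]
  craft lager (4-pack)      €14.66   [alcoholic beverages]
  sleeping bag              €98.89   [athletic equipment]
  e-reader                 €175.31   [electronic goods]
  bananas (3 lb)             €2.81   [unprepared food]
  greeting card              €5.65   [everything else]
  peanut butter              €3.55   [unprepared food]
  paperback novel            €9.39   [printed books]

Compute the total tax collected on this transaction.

€25.97

Scented candle €14.24: everything else → 3.25% + 1.5% county = 4.75% → €0.68
Six-pack IPA €16.04: alcoholic beverages → 10.5% + 1% county = 11.5% → €1.84
Frozen peas €3.72: unprepared food → 3% + 1.25% county = 4.25% → €0.16
Bottle of rosé €18.78: alcoholic beverages → 10.5% + 1% county = 11.5% → €2.16
Sourdough loaf €3.87: unprepared food → 3% + 1.25% county = 4.25% → €0.16
Craft lager (4-pack) €14.66: alcoholic beverages → 10.5% + 1% county = 11.5% → €1.69
Sleeping bag €98.89: athletic equipment → 6.75% + 2% county = 8.75% → €8.65
E-reader €175.31: electronic goods → 5.25% + 0% county = 5.25% → €9.20
Bananas (3 lb) €2.81: unprepared food → 3% + 1.25% county = 4.25% → €0.12
Greeting card €5.65: everything else → 3.25% + 1.5% county = 4.75% → €0.27
Peanut butter €3.55: unprepared food → 3% + 1.25% county = 4.25% → €0.15
Paperback novel €9.39: printed books → 8.75% + 0.75% county = 9.5% → €0.89
Total tax = €0.68 + €1.84 + €0.16 + €2.16 + €0.16 + €1.69 + €8.65 + €9.20 + €0.12 + €0.27 + €0.15 + €0.89 = €25.97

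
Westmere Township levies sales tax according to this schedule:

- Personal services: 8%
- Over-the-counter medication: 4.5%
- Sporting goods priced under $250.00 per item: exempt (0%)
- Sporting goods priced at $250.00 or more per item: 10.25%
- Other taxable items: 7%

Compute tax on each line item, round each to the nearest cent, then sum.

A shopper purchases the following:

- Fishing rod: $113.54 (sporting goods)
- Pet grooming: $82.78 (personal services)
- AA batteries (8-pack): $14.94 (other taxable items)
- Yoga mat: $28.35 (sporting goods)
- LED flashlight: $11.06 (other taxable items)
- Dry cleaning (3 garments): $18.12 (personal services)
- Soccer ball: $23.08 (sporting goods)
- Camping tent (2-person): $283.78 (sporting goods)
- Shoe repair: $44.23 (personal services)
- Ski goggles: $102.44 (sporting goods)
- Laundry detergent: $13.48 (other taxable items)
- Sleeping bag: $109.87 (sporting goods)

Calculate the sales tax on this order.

Fishing rod $113.54: sporting goods, under $250.00 → 0% → $0.00
Pet grooming $82.78: personal services → 8% → $6.62
AA batteries (8-pack) $14.94: other taxable items → 7% → $1.05
Yoga mat $28.35: sporting goods, under $250.00 → 0% → $0.00
LED flashlight $11.06: other taxable items → 7% → $0.77
Dry cleaning (3 garments) $18.12: personal services → 8% → $1.45
Soccer ball $23.08: sporting goods, under $250.00 → 0% → $0.00
Camping tent (2-person) $283.78: sporting goods, $250.00 or more → 10.25% → $29.09
Shoe repair $44.23: personal services → 8% → $3.54
Ski goggles $102.44: sporting goods, under $250.00 → 0% → $0.00
Laundry detergent $13.48: other taxable items → 7% → $0.94
Sleeping bag $109.87: sporting goods, under $250.00 → 0% → $0.00
Total tax = $6.62 + $1.05 + $0.77 + $1.45 + $29.09 + $3.54 + $0.94 = $43.46

$43.46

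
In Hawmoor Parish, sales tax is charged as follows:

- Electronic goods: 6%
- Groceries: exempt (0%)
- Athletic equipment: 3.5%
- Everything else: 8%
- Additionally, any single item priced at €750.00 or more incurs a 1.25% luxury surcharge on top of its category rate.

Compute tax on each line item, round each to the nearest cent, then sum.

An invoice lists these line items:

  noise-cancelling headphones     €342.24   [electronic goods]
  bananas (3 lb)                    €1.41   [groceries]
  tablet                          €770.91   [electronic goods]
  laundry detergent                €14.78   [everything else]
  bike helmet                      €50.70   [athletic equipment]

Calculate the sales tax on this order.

€79.37

Noise-cancelling headphones €342.24: electronic goods → 6% → €20.53
Bananas (3 lb) €1.41: groceries → 0% → €0.00
Tablet €770.91: electronic goods → 6% + 1.25% surcharge = 7.25% → €55.89
Laundry detergent €14.78: everything else → 8% → €1.18
Bike helmet €50.70: athletic equipment → 3.5% → €1.77
Total tax = €20.53 + €55.89 + €1.18 + €1.77 = €79.37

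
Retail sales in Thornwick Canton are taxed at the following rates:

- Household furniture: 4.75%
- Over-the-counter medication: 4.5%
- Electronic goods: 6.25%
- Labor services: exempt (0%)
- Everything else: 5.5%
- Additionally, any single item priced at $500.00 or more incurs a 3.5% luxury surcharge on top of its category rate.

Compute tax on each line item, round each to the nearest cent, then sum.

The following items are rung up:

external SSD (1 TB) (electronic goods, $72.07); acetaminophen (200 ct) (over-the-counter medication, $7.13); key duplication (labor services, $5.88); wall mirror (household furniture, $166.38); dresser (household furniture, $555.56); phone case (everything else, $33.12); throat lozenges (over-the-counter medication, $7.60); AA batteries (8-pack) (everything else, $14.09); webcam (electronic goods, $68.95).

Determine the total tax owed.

$65.79

External SSD (1 TB) $72.07: electronic goods → 6.25% → $4.50
Acetaminophen (200 ct) $7.13: over-the-counter medication → 4.5% → $0.32
Key duplication $5.88: labor services → 0% → $0.00
Wall mirror $166.38: household furniture → 4.75% → $7.90
Dresser $555.56: household furniture → 4.75% + 3.5% surcharge = 8.25% → $45.83
Phone case $33.12: everything else → 5.5% → $1.82
Throat lozenges $7.60: over-the-counter medication → 4.5% → $0.34
AA batteries (8-pack) $14.09: everything else → 5.5% → $0.77
Webcam $68.95: electronic goods → 6.25% → $4.31
Total tax = $4.50 + $0.32 + $7.90 + $45.83 + $1.82 + $0.34 + $0.77 + $4.31 = $65.79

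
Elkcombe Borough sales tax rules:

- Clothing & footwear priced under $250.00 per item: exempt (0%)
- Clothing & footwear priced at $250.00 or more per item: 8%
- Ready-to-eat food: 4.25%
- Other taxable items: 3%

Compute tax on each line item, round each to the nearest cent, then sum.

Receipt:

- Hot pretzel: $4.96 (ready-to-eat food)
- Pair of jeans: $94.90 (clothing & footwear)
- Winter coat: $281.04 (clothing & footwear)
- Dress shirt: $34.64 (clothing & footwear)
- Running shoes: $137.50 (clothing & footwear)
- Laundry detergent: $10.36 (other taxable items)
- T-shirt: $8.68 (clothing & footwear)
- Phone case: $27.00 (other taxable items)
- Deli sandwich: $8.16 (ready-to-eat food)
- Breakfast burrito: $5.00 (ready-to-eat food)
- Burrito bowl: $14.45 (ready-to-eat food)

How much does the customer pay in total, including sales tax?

Hot pretzel $4.96: ready-to-eat food → 4.25% → $0.21
Pair of jeans $94.90: clothing & footwear, under $250.00 → 0% → $0.00
Winter coat $281.04: clothing & footwear, $250.00 or more → 8% → $22.48
Dress shirt $34.64: clothing & footwear, under $250.00 → 0% → $0.00
Running shoes $137.50: clothing & footwear, under $250.00 → 0% → $0.00
Laundry detergent $10.36: other taxable items → 3% → $0.31
T-shirt $8.68: clothing & footwear, under $250.00 → 0% → $0.00
Phone case $27.00: other taxable items → 3% → $0.81
Deli sandwich $8.16: ready-to-eat food → 4.25% → $0.35
Breakfast burrito $5.00: ready-to-eat food → 4.25% → $0.21
Burrito bowl $14.45: ready-to-eat food → 4.25% → $0.61
Subtotal = $626.69; tax = $24.98; total due = $651.67

$651.67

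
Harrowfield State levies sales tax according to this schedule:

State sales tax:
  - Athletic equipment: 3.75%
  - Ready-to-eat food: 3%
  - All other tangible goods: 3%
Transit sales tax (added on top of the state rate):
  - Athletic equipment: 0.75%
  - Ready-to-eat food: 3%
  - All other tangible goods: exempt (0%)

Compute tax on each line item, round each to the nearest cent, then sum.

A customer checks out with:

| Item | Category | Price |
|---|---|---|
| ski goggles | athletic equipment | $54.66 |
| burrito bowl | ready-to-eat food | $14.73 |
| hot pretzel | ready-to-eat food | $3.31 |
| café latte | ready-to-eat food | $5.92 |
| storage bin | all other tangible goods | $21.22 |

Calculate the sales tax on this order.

Ski goggles $54.66: athletic equipment → 3.75% + 0.75% transit = 4.5% → $2.46
Burrito bowl $14.73: ready-to-eat food → 3% + 3% transit = 6% → $0.88
Hot pretzel $3.31: ready-to-eat food → 3% + 3% transit = 6% → $0.20
Café latte $5.92: ready-to-eat food → 3% + 3% transit = 6% → $0.36
Storage bin $21.22: all other tangible goods → 3% + 0% transit = 3% → $0.64
Total tax = $2.46 + $0.88 + $0.20 + $0.36 + $0.64 = $4.54

$4.54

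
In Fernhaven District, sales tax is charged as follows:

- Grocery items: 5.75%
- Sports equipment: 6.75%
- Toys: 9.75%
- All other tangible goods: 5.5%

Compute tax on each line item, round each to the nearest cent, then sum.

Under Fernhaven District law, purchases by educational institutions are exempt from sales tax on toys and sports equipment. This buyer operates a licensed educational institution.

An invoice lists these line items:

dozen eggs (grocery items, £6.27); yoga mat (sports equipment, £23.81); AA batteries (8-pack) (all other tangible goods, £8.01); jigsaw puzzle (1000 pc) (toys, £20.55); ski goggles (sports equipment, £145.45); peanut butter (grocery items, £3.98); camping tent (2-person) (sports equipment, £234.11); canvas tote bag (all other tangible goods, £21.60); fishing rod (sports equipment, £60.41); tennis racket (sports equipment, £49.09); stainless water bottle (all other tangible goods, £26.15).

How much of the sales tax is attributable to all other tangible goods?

AA batteries (8-pack) £8.01: all other tangible goods → 5.5% → £0.44
Canvas tote bag £21.60: all other tangible goods → 5.5% → £1.19
Stainless water bottle £26.15: all other tangible goods → 5.5% → £1.44
Tax on all other tangible goods = £0.44 + £1.19 + £1.44 = £3.07

£3.07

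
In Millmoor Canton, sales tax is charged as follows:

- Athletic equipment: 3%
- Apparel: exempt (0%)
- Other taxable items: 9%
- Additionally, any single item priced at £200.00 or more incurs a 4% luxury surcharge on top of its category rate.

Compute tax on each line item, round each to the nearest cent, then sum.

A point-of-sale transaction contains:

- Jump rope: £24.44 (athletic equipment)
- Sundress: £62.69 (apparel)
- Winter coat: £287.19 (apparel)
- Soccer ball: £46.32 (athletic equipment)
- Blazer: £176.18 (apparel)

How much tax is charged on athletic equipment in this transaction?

Jump rope £24.44: athletic equipment → 3% → £0.73
Soccer ball £46.32: athletic equipment → 3% → £1.39
Tax on athletic equipment = £0.73 + £1.39 = £2.12

£2.12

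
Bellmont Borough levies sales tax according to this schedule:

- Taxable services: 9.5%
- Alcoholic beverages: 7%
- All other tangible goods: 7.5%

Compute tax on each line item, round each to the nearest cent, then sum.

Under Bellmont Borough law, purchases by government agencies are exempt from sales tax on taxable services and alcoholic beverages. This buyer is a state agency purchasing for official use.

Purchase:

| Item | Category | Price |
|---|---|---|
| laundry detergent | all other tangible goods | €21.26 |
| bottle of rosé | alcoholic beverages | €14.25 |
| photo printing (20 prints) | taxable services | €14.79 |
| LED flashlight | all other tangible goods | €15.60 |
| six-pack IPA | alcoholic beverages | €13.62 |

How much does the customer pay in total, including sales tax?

€82.28

Laundry detergent €21.26: all other tangible goods → 7.5% → €1.59
Bottle of rosé €14.25: alcoholic beverages, buyer-exempt → 0% → €0.00
Photo printing (20 prints) €14.79: taxable services, buyer-exempt → 0% → €0.00
LED flashlight €15.60: all other tangible goods → 7.5% → €1.17
Six-pack IPA €13.62: alcoholic beverages, buyer-exempt → 0% → €0.00
Subtotal = €79.52; tax = €2.76; total due = €82.28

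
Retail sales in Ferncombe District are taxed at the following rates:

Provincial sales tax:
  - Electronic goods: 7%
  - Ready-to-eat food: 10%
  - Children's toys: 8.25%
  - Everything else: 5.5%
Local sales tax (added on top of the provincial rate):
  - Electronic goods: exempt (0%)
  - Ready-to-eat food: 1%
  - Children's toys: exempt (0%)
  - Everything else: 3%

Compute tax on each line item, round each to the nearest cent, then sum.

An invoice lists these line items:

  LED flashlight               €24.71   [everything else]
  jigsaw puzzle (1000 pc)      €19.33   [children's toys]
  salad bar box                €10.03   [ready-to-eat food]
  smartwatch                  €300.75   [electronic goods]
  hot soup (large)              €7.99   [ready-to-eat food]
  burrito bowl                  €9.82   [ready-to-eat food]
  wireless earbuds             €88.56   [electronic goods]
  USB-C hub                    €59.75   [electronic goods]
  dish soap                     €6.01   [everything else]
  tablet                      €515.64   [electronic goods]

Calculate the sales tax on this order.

€74.78

LED flashlight €24.71: everything else → 5.5% + 3% local = 8.5% → €2.10
Jigsaw puzzle (1000 pc) €19.33: children's toys → 8.25% + 0% local = 8.25% → €1.59
Salad bar box €10.03: ready-to-eat food → 10% + 1% local = 11% → €1.10
Smartwatch €300.75: electronic goods → 7% + 0% local = 7% → €21.05
Hot soup (large) €7.99: ready-to-eat food → 10% + 1% local = 11% → €0.88
Burrito bowl €9.82: ready-to-eat food → 10% + 1% local = 11% → €1.08
Wireless earbuds €88.56: electronic goods → 7% + 0% local = 7% → €6.20
USB-C hub €59.75: electronic goods → 7% + 0% local = 7% → €4.18
Dish soap €6.01: everything else → 5.5% + 3% local = 8.5% → €0.51
Tablet €515.64: electronic goods → 7% + 0% local = 7% → €36.09
Total tax = €2.10 + €1.59 + €1.10 + €21.05 + €0.88 + €1.08 + €6.20 + €4.18 + €0.51 + €36.09 = €74.78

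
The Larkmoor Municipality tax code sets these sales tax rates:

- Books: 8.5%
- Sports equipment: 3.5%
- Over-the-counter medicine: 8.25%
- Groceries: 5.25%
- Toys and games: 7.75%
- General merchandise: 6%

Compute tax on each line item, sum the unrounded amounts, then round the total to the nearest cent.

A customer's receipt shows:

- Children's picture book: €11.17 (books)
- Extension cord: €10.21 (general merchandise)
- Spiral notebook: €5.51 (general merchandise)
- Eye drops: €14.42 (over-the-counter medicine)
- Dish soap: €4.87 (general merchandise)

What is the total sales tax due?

€3.37

Children's picture book €11.17: books → 8.5% → €0.94945
Extension cord €10.21: general merchandise → 6% → €0.6126
Spiral notebook €5.51: general merchandise → 6% → €0.3306
Eye drops €14.42: over-the-counter medicine → 8.25% → €1.18965
Dish soap €4.87: general merchandise → 6% → €0.2922
Unrounded tax sum = €3.3745 → €3.37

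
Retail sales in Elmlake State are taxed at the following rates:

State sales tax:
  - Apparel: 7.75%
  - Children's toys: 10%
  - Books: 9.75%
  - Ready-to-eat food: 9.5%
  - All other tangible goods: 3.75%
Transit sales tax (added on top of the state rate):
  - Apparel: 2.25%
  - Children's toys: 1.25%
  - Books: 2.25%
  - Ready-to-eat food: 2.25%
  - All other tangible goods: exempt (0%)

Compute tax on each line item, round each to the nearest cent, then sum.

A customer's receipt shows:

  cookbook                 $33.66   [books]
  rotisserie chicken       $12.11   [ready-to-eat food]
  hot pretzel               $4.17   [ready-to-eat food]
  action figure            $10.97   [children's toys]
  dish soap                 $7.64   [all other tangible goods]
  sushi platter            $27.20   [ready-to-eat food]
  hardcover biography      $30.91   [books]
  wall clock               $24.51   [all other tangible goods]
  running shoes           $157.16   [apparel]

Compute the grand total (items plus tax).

$339.35

Cookbook $33.66: books → 9.75% + 2.25% transit = 12% → $4.04
Rotisserie chicken $12.11: ready-to-eat food → 9.5% + 2.25% transit = 11.75% → $1.42
Hot pretzel $4.17: ready-to-eat food → 9.5% + 2.25% transit = 11.75% → $0.49
Action figure $10.97: children's toys → 10% + 1.25% transit = 11.25% → $1.23
Dish soap $7.64: all other tangible goods → 3.75% + 0% transit = 3.75% → $0.29
Sushi platter $27.20: ready-to-eat food → 9.5% + 2.25% transit = 11.75% → $3.20
Hardcover biography $30.91: books → 9.75% + 2.25% transit = 12% → $3.71
Wall clock $24.51: all other tangible goods → 3.75% + 0% transit = 3.75% → $0.92
Running shoes $157.16: apparel → 7.75% + 2.25% transit = 10% → $15.72
Subtotal = $308.33; tax = $31.02; total due = $339.35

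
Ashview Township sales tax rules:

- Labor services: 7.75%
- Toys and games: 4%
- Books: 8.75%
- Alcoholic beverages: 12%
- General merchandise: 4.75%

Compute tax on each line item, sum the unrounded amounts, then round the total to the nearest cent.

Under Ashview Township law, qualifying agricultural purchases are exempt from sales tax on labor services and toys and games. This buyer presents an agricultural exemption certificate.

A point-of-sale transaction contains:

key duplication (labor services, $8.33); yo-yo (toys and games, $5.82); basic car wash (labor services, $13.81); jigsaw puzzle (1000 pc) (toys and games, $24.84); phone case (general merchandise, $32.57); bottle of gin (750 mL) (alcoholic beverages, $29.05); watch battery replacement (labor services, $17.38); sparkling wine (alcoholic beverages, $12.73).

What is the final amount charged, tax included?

Key duplication $8.33: labor services, buyer-exempt → 0% → $0.00
Yo-yo $5.82: toys and games, buyer-exempt → 0% → $0.00
Basic car wash $13.81: labor services, buyer-exempt → 0% → $0.00
Jigsaw puzzle (1000 pc) $24.84: toys and games, buyer-exempt → 0% → $0.00
Phone case $32.57: general merchandise → 4.75% → $1.547075
Bottle of gin (750 mL) $29.05: alcoholic beverages → 12% → $3.486
Watch battery replacement $17.38: labor services, buyer-exempt → 0% → $0.00
Sparkling wine $12.73: alcoholic beverages → 12% → $1.5276
Subtotal = $144.53; unrounded tax = $6.560675 → $6.56; total due = $151.09

$151.09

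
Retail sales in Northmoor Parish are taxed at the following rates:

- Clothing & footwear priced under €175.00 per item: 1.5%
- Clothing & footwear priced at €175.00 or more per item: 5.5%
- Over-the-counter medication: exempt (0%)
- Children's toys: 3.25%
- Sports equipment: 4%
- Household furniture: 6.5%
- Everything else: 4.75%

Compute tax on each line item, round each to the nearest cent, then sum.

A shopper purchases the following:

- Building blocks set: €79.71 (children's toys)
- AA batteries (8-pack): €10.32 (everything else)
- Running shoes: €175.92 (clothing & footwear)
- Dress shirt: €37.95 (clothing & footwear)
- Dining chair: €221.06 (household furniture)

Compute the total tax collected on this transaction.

Building blocks set €79.71: children's toys → 3.25% → €2.59
AA batteries (8-pack) €10.32: everything else → 4.75% → €0.49
Running shoes €175.92: clothing & footwear, €175.00 or more → 5.5% → €9.68
Dress shirt €37.95: clothing & footwear, under €175.00 → 1.5% → €0.57
Dining chair €221.06: household furniture → 6.5% → €14.37
Total tax = €2.59 + €0.49 + €9.68 + €0.57 + €14.37 = €27.70

€27.70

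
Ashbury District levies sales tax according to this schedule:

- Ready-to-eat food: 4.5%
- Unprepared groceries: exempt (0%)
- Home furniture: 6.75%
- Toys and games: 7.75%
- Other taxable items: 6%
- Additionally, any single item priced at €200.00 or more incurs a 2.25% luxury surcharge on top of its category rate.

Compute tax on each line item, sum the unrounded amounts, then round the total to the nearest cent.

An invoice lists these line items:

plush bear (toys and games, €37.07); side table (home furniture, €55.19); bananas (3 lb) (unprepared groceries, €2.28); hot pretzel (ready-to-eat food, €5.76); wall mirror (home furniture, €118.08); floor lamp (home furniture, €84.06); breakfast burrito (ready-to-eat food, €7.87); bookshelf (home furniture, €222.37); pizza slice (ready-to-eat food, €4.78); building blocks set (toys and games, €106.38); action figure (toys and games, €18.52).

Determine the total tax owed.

€50.76

Plush bear €37.07: toys and games → 7.75% → €2.872925
Side table €55.19: home furniture → 6.75% → €3.725325
Bananas (3 lb) €2.28: unprepared groceries → 0% → €0.00
Hot pretzel €5.76: ready-to-eat food → 4.5% → €0.2592
Wall mirror €118.08: home furniture → 6.75% → €7.9704
Floor lamp €84.06: home furniture → 6.75% → €5.67405
Breakfast burrito €7.87: ready-to-eat food → 4.5% → €0.35415
Bookshelf €222.37: home furniture → 6.75% + 2.25% surcharge = 9% → €20.0133
Pizza slice €4.78: ready-to-eat food → 4.5% → €0.2151
Building blocks set €106.38: toys and games → 7.75% → €8.24445
Action figure €18.52: toys and games → 7.75% → €1.4353
Unrounded tax sum = €50.7642 → €50.76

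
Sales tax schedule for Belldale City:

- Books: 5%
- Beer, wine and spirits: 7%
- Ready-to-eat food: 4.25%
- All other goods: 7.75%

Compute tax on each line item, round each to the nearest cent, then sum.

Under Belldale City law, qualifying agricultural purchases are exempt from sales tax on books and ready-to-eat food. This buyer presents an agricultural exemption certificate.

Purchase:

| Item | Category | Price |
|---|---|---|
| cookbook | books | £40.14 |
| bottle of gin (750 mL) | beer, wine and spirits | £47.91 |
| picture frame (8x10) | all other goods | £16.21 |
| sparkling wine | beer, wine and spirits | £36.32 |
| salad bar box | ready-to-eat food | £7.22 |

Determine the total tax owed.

Cookbook £40.14: books, buyer-exempt → 0% → £0.00
Bottle of gin (750 mL) £47.91: beer, wine and spirits → 7% → £3.35
Picture frame (8x10) £16.21: all other goods → 7.75% → £1.26
Sparkling wine £36.32: beer, wine and spirits → 7% → £2.54
Salad bar box £7.22: ready-to-eat food, buyer-exempt → 0% → £0.00
Total tax = £3.35 + £1.26 + £2.54 = £7.15

£7.15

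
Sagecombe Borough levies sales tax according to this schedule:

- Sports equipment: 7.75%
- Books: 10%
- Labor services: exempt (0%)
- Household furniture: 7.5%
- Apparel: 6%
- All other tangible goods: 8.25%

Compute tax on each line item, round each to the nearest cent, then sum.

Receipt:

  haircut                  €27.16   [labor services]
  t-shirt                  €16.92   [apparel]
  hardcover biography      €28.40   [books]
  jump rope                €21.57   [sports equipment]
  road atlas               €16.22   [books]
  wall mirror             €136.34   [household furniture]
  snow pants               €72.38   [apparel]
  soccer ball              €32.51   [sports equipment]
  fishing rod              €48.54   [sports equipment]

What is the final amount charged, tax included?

Haircut €27.16: labor services → 0% → €0.00
T-shirt €16.92: apparel → 6% → €1.02
Hardcover biography €28.40: books → 10% → €2.84
Jump rope €21.57: sports equipment → 7.75% → €1.67
Road atlas €16.22: books → 10% → €1.62
Wall mirror €136.34: household furniture → 7.5% → €10.23
Snow pants €72.38: apparel → 6% → €4.34
Soccer ball €32.51: sports equipment → 7.75% → €2.52
Fishing rod €48.54: sports equipment → 7.75% → €3.76
Subtotal = €400.04; tax = €28.00; total due = €428.04

€428.04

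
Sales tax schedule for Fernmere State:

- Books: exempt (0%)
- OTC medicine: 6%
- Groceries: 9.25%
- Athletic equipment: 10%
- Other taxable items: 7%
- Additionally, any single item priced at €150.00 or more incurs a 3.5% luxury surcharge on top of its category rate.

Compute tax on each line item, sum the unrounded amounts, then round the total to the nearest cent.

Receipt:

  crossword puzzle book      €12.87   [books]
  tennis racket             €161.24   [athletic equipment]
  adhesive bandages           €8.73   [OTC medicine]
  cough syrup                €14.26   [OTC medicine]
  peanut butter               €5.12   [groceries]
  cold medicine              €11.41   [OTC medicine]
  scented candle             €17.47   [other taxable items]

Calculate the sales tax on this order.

€25.53

Crossword puzzle book €12.87: books → 0% → €0.00
Tennis racket €161.24: athletic equipment → 10% + 3.5% surcharge = 13.5% → €21.7674
Adhesive bandages €8.73: OTC medicine → 6% → €0.5238
Cough syrup €14.26: OTC medicine → 6% → €0.8556
Peanut butter €5.12: groceries → 9.25% → €0.4736
Cold medicine €11.41: OTC medicine → 6% → €0.6846
Scented candle €17.47: other taxable items → 7% → €1.2229
Unrounded tax sum = €25.5279 → €25.53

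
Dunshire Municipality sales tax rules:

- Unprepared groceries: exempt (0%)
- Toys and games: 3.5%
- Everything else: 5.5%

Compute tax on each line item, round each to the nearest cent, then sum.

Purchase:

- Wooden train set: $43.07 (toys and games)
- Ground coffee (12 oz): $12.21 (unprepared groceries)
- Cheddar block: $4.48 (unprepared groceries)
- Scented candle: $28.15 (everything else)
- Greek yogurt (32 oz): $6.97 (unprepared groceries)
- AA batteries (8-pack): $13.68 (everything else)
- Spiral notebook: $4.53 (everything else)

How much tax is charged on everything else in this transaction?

Scented candle $28.15: everything else → 5.5% → $1.55
AA batteries (8-pack) $13.68: everything else → 5.5% → $0.75
Spiral notebook $4.53: everything else → 5.5% → $0.25
Tax on everything else = $1.55 + $0.75 + $0.25 = $2.55

$2.55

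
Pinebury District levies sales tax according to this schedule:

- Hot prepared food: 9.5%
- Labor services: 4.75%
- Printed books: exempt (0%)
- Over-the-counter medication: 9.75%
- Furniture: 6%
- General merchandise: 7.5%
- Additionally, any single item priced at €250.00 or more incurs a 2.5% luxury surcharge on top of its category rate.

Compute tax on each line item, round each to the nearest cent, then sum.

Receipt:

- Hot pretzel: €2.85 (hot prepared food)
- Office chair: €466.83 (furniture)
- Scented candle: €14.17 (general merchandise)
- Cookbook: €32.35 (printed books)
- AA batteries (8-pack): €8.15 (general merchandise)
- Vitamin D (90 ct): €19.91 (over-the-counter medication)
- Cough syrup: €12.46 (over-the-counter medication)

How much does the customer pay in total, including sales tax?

€601.49

Hot pretzel €2.85: hot prepared food → 9.5% → €0.27
Office chair €466.83: furniture → 6% + 2.5% surcharge = 8.5% → €39.68
Scented candle €14.17: general merchandise → 7.5% → €1.06
Cookbook €32.35: printed books → 0% → €0.00
AA batteries (8-pack) €8.15: general merchandise → 7.5% → €0.61
Vitamin D (90 ct) €19.91: over-the-counter medication → 9.75% → €1.94
Cough syrup €12.46: over-the-counter medication → 9.75% → €1.21
Subtotal = €556.72; tax = €44.77; total due = €601.49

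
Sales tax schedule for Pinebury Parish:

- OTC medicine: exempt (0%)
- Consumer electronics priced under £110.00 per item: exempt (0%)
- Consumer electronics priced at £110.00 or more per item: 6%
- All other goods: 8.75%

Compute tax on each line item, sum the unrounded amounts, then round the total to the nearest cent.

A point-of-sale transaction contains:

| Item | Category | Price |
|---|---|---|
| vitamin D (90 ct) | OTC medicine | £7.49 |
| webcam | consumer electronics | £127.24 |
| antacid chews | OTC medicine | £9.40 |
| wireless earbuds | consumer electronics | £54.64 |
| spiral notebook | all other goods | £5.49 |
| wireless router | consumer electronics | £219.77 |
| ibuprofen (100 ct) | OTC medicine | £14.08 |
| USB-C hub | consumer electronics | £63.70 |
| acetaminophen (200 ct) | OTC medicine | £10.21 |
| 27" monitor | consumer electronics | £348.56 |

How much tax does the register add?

£42.21

Vitamin D (90 ct) £7.49: OTC medicine → 0% → £0.00
Webcam £127.24: consumer electronics, £110.00 or more → 6% → £7.6344
Antacid chews £9.40: OTC medicine → 0% → £0.00
Wireless earbuds £54.64: consumer electronics, under £110.00 → 0% → £0.00
Spiral notebook £5.49: all other goods → 8.75% → £0.480375
Wireless router £219.77: consumer electronics, £110.00 or more → 6% → £13.1862
Ibuprofen (100 ct) £14.08: OTC medicine → 0% → £0.00
USB-C hub £63.70: consumer electronics, under £110.00 → 0% → £0.00
Acetaminophen (200 ct) £10.21: OTC medicine → 0% → £0.00
27" monitor £348.56: consumer electronics, £110.00 or more → 6% → £20.9136
Unrounded tax sum = £42.214575 → £42.21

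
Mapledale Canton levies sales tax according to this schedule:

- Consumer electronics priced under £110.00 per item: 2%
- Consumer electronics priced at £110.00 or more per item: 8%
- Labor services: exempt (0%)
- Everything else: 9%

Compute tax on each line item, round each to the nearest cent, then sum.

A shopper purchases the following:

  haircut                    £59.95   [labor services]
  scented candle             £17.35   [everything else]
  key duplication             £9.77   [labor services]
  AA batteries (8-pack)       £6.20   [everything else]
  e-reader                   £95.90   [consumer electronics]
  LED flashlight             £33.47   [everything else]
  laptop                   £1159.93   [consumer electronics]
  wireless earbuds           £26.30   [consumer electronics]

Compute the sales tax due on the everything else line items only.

Scented candle £17.35: everything else → 9% → £1.56
AA batteries (8-pack) £6.20: everything else → 9% → £0.56
LED flashlight £33.47: everything else → 9% → £3.01
Tax on everything else = £1.56 + £0.56 + £3.01 = £5.13

£5.13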